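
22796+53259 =76055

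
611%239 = 133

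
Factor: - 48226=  - 2^1*24113^1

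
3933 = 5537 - 1604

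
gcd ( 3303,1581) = 3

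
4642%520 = 482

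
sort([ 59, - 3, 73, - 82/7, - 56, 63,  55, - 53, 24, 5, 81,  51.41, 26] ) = [ - 56, - 53  , - 82/7, - 3,5,24,26  ,  51.41, 55, 59, 63,  73,  81]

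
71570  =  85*842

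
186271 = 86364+99907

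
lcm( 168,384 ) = 2688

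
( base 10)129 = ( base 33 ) 3u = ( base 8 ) 201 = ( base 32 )41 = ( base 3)11210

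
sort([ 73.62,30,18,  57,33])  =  [ 18,30,33,57,73.62]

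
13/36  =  13/36 = 0.36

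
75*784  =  58800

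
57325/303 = 189 + 58/303 = 189.19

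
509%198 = 113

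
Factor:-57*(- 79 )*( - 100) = -450300= - 2^2*3^1*5^2*19^1*79^1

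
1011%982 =29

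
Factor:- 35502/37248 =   -  2^(-6 )*61^1=-61/64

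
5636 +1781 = 7417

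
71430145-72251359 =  -821214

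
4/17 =4/17 = 0.24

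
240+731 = 971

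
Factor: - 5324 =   -  2^2*11^3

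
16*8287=132592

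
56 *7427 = 415912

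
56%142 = 56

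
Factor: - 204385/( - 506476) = 205/508 = 2^( -2)*5^1*41^1* 127^( - 1 )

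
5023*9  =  45207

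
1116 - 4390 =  - 3274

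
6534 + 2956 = 9490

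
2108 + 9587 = 11695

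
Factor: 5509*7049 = 7^2*19^1*53^1 * 787^1 = 38832941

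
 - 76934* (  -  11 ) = 846274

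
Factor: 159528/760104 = 3^( - 4)*17^1 = 17/81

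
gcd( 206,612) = 2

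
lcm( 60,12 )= 60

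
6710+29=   6739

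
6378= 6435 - 57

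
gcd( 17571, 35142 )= 17571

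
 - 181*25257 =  - 4571517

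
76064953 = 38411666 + 37653287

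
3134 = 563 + 2571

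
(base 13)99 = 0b1111110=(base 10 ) 126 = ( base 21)60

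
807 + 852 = 1659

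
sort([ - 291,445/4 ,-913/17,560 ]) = [ - 291, - 913/17,445/4,560 ]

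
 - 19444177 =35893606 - 55337783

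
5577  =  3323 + 2254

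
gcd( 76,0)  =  76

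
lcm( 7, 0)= 0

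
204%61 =21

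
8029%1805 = 809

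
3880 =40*97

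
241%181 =60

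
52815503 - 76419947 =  - 23604444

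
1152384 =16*72024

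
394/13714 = 197/6857  =  0.03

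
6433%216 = 169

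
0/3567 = 0 = 0.00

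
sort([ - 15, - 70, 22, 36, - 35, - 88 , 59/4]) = [- 88, - 70,- 35 , - 15,59/4, 22,36 ]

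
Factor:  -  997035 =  - 3^1 * 5^1*13^1*5113^1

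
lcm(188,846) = 1692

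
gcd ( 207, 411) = 3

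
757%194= 175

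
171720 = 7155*24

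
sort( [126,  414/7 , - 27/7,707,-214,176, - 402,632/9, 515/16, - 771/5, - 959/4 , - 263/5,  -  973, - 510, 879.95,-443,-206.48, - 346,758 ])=[-973, - 510, - 443, - 402, - 346, - 959/4, - 214,- 206.48, - 771/5, -263/5 , - 27/7,515/16,414/7, 632/9,126, 176, 707, 758,879.95]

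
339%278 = 61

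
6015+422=6437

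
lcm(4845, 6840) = 116280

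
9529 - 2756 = 6773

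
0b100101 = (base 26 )1b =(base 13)2B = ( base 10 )37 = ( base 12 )31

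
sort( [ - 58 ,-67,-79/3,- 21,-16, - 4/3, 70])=[-67, - 58, - 79/3, - 21, - 16,-4/3, 70]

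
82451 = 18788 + 63663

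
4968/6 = 828= 828.00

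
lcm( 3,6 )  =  6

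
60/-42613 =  - 60/42613 = -0.00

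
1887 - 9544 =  - 7657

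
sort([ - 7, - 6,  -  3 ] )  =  [-7, - 6, - 3 ]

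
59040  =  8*7380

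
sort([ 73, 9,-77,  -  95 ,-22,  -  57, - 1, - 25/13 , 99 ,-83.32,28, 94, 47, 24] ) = [-95, - 83.32,  -  77, - 57, - 22,-25/13, - 1,9, 24, 28,47, 73, 94,99]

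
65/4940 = 1/76 = 0.01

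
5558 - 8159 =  - 2601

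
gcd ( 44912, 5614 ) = 5614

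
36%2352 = 36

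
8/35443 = 8/35443 = 0.00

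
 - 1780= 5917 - 7697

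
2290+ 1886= 4176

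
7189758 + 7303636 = 14493394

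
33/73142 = 33/73142 = 0.00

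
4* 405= 1620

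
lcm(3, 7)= 21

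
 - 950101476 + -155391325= - 1105492801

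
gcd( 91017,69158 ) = 1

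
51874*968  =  50214032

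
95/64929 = 95/64929 = 0.00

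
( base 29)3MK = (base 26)4I9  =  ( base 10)3181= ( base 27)49M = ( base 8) 6155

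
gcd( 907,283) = 1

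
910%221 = 26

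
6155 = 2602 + 3553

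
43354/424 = 102 + 1/4 = 102.25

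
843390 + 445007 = 1288397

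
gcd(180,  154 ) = 2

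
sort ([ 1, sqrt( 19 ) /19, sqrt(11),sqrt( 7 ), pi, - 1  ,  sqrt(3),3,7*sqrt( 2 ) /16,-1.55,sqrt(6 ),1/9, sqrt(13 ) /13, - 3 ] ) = [ - 3,  -  1.55, -1,1/9, sqrt ( 19) /19,sqrt(13)/13,7*sqrt(2 ) /16,1 , sqrt(3),sqrt( 6), sqrt( 7),3,pi,sqrt(11 ) ] 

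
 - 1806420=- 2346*770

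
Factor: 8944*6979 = 2^4 * 7^1*13^1*43^1*997^1  =  62420176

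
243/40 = 243/40 = 6.08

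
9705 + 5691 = 15396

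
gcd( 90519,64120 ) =1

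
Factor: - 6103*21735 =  - 132648705 = - 3^3*5^1*7^1*17^1*23^1*359^1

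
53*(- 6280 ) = -332840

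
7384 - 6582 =802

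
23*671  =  15433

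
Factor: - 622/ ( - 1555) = 2/5 = 2^1*5^( - 1 ) 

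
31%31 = 0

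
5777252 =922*6266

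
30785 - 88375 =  -57590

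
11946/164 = 5973/82 = 72.84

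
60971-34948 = 26023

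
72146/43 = 72146/43   =  1677.81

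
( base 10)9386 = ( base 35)7n6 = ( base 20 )1396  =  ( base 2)10010010101010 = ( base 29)b4j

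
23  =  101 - 78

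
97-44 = 53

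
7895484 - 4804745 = 3090739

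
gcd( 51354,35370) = 54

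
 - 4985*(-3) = 14955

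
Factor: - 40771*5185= -211397635   =  - 5^1*17^1*61^1 *40771^1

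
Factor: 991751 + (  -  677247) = 314504 =2^3*39313^1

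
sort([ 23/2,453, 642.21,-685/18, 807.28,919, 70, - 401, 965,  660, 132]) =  [ - 401 , - 685/18, 23/2, 70 , 132, 453, 642.21,660,807.28, 919, 965]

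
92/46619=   92/46619 = 0.00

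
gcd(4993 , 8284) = 1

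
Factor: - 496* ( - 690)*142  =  2^6*3^1*5^1*23^1*31^1*71^1=48598080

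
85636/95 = 85636/95 = 901.43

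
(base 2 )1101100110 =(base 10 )870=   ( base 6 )4010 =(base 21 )1K9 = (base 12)606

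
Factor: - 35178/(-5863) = 2^1*3^1 =6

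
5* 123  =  615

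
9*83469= 751221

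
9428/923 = 9428/923  =  10.21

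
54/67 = 54/67 = 0.81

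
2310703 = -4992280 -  - 7302983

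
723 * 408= 294984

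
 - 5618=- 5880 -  - 262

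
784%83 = 37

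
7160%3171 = 818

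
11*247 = 2717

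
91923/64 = 91923/64= 1436.30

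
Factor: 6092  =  2^2 * 1523^1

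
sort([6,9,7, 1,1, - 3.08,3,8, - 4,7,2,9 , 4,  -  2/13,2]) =[ - 4, - 3.08, - 2/13, 1,1,2 , 2,3, 4,  6,  7, 7,8,9,9 ] 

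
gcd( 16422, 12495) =357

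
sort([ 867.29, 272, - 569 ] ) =[ - 569,272, 867.29]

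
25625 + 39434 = 65059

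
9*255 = 2295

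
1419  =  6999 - 5580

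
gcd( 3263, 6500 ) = 13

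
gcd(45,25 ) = 5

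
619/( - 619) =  - 1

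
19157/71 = 269+58/71=269.82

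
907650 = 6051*150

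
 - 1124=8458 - 9582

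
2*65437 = 130874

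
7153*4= 28612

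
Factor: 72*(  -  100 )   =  -2^5*3^2*5^2 = -7200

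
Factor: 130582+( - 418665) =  - 288083 = -31^1*9293^1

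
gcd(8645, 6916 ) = 1729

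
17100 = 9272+7828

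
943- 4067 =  - 3124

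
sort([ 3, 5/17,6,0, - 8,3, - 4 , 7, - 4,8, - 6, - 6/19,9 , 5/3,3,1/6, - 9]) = [-9,-8, - 6, - 4, - 4, - 6/19,  0,  1/6,5/17, 5/3,3,3, 3,6, 7,8, 9] 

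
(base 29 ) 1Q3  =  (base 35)1an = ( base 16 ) 63E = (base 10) 1598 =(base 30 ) 1N8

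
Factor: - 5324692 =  - 2^2*89^1*14957^1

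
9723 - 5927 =3796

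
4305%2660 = 1645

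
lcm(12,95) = 1140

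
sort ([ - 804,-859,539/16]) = [ - 859, - 804 , 539/16] 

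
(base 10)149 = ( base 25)5O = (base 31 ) 4p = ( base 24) 65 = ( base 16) 95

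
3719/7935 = 3719/7935 = 0.47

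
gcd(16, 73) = 1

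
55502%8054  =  7178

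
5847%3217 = 2630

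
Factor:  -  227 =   -  227^1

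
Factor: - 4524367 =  - 4524367^1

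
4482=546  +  3936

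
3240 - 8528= - 5288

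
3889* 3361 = 13070929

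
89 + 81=170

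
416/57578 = 208/28789 =0.01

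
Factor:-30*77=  - 2^1  *  3^1*5^1*7^1*11^1 = - 2310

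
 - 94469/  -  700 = 94469/700 =134.96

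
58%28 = 2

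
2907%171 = 0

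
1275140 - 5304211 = - 4029071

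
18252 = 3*6084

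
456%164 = 128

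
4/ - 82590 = -2/41295  =  - 0.00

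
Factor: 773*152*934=2^4 * 19^1*467^1*773^1 = 109741264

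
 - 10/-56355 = 2/11271 = 0.00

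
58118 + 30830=88948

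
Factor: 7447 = 11^1*677^1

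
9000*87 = 783000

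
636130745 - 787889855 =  - 151759110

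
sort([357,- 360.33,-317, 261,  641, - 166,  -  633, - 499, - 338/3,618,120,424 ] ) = [ - 633, - 499 ,-360.33,-317, - 166, - 338/3  ,  120 , 261,357 , 424,  618, 641 ] 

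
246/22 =123/11 = 11.18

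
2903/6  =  2903/6  =  483.83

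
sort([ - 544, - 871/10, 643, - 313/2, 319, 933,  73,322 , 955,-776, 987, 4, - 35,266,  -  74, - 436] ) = [-776,- 544,-436, - 313/2, - 871/10, - 74 , - 35,  4, 73 , 266, 319,322,643, 933, 955, 987 ]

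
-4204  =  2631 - 6835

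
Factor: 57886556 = 2^2*7^1*13^3 * 941^1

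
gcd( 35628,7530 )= 6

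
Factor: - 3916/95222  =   - 2^1*11^1*47^ ( - 1 )*89^1*1013^( - 1) = - 1958/47611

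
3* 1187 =3561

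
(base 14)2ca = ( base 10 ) 570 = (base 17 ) 1g9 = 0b1000111010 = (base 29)jj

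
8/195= 8/195= 0.04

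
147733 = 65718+82015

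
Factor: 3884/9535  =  2^2*5^( - 1 )* 971^1*1907^( - 1)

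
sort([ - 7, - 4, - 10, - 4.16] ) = [ - 10,  -  7,-4.16, - 4 ]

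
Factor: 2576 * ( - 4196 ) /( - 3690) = 2^5*3^(-2)*5^( - 1 )*7^1*23^1*41^( - 1)*1049^1= 5404448/1845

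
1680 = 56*30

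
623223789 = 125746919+497476870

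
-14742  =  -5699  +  -9043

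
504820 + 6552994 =7057814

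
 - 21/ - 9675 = 7/3225 = 0.00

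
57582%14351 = 178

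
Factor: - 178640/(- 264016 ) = 385/569 = 5^1 * 7^1*11^1 * 569^(-1)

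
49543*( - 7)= - 346801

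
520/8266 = 260/4133  =  0.06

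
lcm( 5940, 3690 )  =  243540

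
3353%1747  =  1606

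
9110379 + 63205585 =72315964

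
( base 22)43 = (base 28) 37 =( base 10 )91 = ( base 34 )2N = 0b1011011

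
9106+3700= 12806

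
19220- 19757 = -537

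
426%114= 84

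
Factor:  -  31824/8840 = - 2^1 * 3^2 * 5^(  -  1) =- 18/5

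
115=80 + 35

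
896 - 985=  - 89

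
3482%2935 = 547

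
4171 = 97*43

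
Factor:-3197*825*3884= -10244147100 = - 2^2*3^1*5^2*11^1*23^1*139^1*971^1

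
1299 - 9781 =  - 8482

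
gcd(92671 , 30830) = 1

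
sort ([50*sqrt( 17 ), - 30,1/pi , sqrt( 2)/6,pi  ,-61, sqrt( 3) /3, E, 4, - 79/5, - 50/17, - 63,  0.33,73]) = [  -  63, - 61,-30, - 79/5, - 50/17,sqrt(2 ) /6,  1/pi,0.33,sqrt (3)/3, E,pi,4,73, 50*sqrt(17)]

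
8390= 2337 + 6053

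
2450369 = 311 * 7879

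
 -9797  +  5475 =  - 4322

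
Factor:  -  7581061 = -7581061^1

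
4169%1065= 974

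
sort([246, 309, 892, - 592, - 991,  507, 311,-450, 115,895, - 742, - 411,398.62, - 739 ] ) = [ - 991, - 742, - 739 , - 592 , - 450, - 411,  115, 246,309, 311, 398.62,507, 892, 895] 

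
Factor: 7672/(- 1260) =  - 2^1*3^(-2)*5^(-1 )*137^1 = - 274/45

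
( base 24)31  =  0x49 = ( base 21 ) 3a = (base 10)73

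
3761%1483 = 795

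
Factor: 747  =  3^2*83^1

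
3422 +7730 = 11152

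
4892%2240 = 412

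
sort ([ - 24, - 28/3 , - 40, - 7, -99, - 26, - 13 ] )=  [ - 99, - 40,  -  26, - 24, - 13, - 28/3, - 7] 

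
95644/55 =95644/55 = 1738.98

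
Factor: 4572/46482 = 2^1* 3^1*61^( - 1 ) = 6/61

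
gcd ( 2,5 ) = 1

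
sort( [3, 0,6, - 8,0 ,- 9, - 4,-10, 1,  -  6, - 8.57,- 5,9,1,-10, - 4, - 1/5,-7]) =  [ - 10, - 10,-9,-8.57, - 8,-7, - 6,-5, - 4,-4 ,-1/5, 0, 0, 1, 1, 3,  6, 9]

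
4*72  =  288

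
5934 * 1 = 5934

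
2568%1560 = 1008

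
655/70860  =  131/14172 = 0.01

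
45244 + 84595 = 129839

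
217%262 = 217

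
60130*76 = 4569880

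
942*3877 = 3652134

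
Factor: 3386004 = 2^2*3^1*282167^1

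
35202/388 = 90+141/194 = 90.73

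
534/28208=267/14104 = 0.02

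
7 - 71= -64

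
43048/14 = 21524/7 = 3074.86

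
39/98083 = 39/98083 = 0.00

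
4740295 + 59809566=64549861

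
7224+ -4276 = 2948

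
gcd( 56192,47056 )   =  16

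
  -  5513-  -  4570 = - 943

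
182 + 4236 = 4418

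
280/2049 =280/2049 = 0.14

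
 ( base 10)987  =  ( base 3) 1100120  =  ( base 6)4323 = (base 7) 2610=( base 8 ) 1733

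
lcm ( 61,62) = 3782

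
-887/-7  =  126 + 5/7 = 126.71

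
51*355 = 18105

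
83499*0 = 0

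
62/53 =62/53 = 1.17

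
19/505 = 19/505 =0.04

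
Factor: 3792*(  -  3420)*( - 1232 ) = 15977364480 = 2^10 *3^3*5^1 * 7^1* 11^1*19^1* 79^1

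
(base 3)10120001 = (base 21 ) 5ia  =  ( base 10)2593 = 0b101000100001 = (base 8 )5041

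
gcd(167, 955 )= 1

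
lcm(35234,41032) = 3241528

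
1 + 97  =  98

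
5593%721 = 546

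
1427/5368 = 1427/5368 = 0.27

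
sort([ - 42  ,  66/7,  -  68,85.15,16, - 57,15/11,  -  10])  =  [ - 68, - 57,-42,-10,15/11,66/7, 16,85.15 ]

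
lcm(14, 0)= 0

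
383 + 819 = 1202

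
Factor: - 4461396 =-2^2 * 3^1 * 31^1*67^1 * 179^1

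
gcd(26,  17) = 1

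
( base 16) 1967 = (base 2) 1100101100111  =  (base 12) 391B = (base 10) 6503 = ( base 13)2C63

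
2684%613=232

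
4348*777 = 3378396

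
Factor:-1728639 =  - 3^2*11^1*19^1*919^1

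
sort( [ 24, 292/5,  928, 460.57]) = [ 24,  292/5  ,  460.57 , 928]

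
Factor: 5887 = 7^1*29^2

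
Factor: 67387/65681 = 79/77=   7^( - 1) * 11^( - 1 ) * 79^1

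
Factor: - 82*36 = - 2^3*3^2*41^1  =  - 2952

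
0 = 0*99824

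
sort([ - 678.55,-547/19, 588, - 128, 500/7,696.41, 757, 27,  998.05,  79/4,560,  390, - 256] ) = [ - 678.55, - 256 , - 128, - 547/19,79/4, 27,500/7, 390,560,588,696.41,  757, 998.05 ]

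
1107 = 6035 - 4928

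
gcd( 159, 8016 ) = 3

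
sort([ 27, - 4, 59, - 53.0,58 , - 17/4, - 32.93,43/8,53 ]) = [  -  53.0, - 32.93,-17/4, - 4,43/8, 27, 53, 58, 59 ] 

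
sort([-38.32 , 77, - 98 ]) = [-98,-38.32, 77 ] 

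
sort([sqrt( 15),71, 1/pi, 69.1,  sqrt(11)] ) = [1/pi, sqrt(11), sqrt( 15 ),69.1 , 71] 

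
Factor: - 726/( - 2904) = 1/4 = 2^( -2)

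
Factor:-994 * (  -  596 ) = 2^3 * 7^1 * 71^1 * 149^1 =592424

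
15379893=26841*573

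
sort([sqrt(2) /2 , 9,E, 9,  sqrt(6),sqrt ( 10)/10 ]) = [ sqrt(10)/10 , sqrt(2 )/2,sqrt( 6),  E , 9 , 9 ] 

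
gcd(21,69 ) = 3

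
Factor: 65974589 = 37^1* 331^1*5387^1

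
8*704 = 5632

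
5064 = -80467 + 85531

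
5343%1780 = 3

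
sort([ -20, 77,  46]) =[-20, 46,  77] 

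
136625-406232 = -269607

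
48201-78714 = - 30513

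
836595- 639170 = 197425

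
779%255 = 14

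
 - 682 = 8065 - 8747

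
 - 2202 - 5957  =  -8159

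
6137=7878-1741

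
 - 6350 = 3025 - 9375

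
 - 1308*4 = -5232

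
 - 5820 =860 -6680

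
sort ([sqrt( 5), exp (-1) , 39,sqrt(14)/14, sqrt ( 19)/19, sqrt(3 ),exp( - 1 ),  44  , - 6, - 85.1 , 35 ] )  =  [ - 85.1,- 6, sqrt(19)/19, sqrt(14)/14 , exp(- 1),  exp( - 1 ),sqrt( 3 ), sqrt(5), 35 , 39,  44 ]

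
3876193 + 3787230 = 7663423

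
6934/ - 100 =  - 3467/50 = -69.34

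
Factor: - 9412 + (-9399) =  - 18811 = - 13^1*1447^1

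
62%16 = 14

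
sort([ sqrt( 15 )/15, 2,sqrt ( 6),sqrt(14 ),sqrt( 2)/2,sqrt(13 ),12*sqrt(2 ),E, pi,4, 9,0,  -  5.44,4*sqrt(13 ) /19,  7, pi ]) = [ - 5.44, 0,sqrt( 15 ) /15 , sqrt ( 2 ) /2, 4 * sqrt( 13)/19,2, sqrt(6 ), E  ,  pi,pi, sqrt ( 13),sqrt( 14),4,7,9, 12*sqrt ( 2) ] 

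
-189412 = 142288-331700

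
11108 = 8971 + 2137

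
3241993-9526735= - 6284742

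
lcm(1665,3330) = 3330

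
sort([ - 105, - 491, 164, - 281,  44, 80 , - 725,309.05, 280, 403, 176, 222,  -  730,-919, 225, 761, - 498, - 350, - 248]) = [-919, - 730, - 725, -498,-491 , - 350, - 281, - 248, - 105,  44,80, 164,176, 222, 225, 280,309.05, 403, 761]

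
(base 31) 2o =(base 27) 35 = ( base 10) 86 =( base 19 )4a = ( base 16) 56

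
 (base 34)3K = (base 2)1111010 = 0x7A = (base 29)46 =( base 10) 122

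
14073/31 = 453  +  30/31=453.97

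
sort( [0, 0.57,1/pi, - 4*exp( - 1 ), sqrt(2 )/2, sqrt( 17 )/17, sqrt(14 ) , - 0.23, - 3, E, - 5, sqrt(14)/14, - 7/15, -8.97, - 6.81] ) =[-8.97, - 6.81, - 5, - 3, - 4*exp( - 1), - 7/15,- 0.23,  0 , sqrt( 17 )/17, sqrt( 14)/14, 1/pi, 0.57, sqrt( 2 ) /2, E, sqrt( 14 )]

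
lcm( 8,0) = 0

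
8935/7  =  8935/7 = 1276.43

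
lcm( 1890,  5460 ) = 49140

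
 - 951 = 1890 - 2841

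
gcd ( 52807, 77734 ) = 1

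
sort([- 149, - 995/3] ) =[-995/3, - 149 ]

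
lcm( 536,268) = 536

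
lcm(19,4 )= 76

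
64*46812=2995968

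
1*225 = 225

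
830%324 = 182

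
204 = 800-596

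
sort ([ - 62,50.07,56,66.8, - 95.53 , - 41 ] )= [-95.53, - 62, - 41, 50.07,56,  66.8]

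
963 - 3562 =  - 2599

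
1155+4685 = 5840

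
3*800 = 2400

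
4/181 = 4/181= 0.02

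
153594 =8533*18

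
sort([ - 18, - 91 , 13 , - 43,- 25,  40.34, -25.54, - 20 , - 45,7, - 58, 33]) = [ - 91,-58, - 45,-43, - 25.54,-25, - 20, - 18 , 7, 13,  33, 40.34]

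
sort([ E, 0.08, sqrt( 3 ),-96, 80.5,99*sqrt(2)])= [-96,  0.08,sqrt (3),  E, 80.5,  99*sqrt( 2)] 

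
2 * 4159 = 8318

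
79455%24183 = 6906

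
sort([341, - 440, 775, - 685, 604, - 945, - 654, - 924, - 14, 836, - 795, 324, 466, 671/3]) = [ - 945 , - 924, - 795, - 685, - 654, - 440, - 14, 671/3, 324,341, 466,604,775,836]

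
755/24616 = 755/24616 = 0.03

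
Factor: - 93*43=-3^1*31^1*43^1 = - 3999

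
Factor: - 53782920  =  -2^3*3^3 * 5^1*19^1*2621^1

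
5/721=5/721 = 0.01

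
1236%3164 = 1236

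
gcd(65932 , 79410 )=2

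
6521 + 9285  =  15806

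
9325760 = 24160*386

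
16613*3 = 49839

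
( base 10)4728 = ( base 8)11170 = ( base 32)4JO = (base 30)57I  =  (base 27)6D3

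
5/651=5/651 = 0.01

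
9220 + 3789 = 13009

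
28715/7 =4102 + 1/7 = 4102.14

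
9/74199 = 3/24733  =  0.00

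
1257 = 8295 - 7038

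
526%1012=526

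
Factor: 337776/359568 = 31/33=3^(-1)*11^( - 1) *31^1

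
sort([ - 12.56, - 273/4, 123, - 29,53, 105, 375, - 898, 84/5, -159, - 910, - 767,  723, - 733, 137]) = [ - 910, - 898,  -  767, - 733, - 159, - 273/4, - 29, - 12.56,  84/5, 53, 105, 123,137, 375,723]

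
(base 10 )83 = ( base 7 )146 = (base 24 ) 3B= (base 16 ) 53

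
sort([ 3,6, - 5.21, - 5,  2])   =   [ - 5.21,-5, 2 , 3,6] 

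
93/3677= 93/3677 =0.03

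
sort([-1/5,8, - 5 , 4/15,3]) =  [ - 5,- 1/5,  4/15,3,8]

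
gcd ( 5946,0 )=5946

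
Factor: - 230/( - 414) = 3^ ( - 2 )*5^1 = 5/9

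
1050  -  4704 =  - 3654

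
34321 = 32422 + 1899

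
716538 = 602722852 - 602006314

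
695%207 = 74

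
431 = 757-326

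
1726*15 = 25890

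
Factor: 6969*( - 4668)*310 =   -  2^3*3^2 * 5^1*23^1*31^1*101^1*389^1 = - 10084700520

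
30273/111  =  10091/37 = 272.73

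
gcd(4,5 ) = 1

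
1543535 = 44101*35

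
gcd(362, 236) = 2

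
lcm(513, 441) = 25137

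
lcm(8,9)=72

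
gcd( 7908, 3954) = 3954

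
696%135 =21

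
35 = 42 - 7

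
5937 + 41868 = 47805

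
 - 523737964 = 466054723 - 989792687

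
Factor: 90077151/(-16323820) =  - 2^( - 2)*3^1*5^( - 1 ) * 199^1*150883^1*816191^( - 1 ) 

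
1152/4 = 288 = 288.00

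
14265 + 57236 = 71501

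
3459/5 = 3459/5 = 691.80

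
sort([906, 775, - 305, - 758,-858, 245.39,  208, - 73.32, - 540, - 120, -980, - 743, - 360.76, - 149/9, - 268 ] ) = [- 980, - 858, - 758, - 743,-540, - 360.76,  -  305, - 268, - 120 , - 73.32, - 149/9,208, 245.39,775  ,  906]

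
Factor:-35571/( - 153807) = 71^1 * 307^( - 1) = 71/307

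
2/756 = 1/378 = 0.00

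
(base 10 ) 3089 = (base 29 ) 3JF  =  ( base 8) 6021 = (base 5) 44324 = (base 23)5j7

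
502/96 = 251/48 = 5.23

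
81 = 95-14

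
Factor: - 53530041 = -3^1*1123^1*15889^1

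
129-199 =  - 70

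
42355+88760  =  131115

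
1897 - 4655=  - 2758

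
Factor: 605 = 5^1*11^2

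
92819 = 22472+70347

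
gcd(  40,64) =8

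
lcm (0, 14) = 0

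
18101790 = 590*30681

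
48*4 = 192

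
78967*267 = 21084189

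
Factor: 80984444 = 2^2* 547^1*37013^1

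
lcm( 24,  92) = 552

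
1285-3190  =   - 1905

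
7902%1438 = 712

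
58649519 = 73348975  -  14699456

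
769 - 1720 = -951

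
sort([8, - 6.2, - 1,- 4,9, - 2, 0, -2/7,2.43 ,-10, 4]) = [-10,-6.2,-4,-2, - 1, - 2/7, 0,2.43, 4,  8,9 ]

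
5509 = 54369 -48860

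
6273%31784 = 6273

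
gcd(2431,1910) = 1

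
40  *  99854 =3994160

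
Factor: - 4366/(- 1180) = 2^( - 1 ) * 5^( - 1 )*37^1 = 37/10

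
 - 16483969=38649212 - 55133181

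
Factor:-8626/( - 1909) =2^1 * 19^1*23^( - 1 ) * 83^(-1 )*227^1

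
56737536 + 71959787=128697323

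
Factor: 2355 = 3^1*5^1*157^1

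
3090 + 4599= 7689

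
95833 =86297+9536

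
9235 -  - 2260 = 11495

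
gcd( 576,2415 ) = 3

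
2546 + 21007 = 23553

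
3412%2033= 1379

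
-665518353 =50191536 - 715709889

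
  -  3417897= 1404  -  3419301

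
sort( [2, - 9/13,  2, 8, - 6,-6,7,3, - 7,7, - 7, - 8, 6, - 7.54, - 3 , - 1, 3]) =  [ - 8, - 7.54, - 7 , - 7, - 6, - 6, - 3, - 1, - 9/13, 2, 2,3,  3,6, 7,7,8 ] 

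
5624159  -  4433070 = 1191089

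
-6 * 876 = -5256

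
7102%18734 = 7102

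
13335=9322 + 4013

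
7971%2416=723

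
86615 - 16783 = 69832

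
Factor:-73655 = -5^1*14731^1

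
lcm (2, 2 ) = 2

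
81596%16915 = 13936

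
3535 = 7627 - 4092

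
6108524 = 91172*67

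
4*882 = 3528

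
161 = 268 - 107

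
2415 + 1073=3488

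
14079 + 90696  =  104775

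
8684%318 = 98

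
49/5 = 9 + 4/5  =  9.80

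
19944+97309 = 117253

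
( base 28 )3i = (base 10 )102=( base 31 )39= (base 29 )3F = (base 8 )146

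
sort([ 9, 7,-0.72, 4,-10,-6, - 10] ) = [ -10, - 10, - 6,-0.72,  4, 7,9 ]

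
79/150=79/150 = 0.53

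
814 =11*74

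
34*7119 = 242046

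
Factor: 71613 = 3^2 * 73^1* 109^1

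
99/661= 99/661 = 0.15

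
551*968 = 533368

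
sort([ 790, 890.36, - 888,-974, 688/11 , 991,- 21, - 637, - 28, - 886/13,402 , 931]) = [ - 974, - 888, - 637, - 886/13,-28, - 21, 688/11 , 402,  790,  890.36,  931,  991] 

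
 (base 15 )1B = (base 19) 17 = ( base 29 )q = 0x1a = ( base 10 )26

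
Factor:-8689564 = - 2^2*13^1*167107^1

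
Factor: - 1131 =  - 3^1*13^1*29^1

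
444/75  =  5+23/25 = 5.92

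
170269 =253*673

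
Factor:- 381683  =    -  239^1 * 1597^1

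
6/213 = 2/71 = 0.03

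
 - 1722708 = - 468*3681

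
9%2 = 1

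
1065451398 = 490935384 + 574516014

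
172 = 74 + 98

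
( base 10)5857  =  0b1011011100001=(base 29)6RS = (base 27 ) 80P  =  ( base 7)23035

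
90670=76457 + 14213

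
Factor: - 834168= -2^3*3^1*34757^1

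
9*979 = 8811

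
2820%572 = 532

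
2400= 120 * 20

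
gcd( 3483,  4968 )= 27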